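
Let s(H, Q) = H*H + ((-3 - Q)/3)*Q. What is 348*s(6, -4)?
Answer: 12064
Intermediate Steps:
s(H, Q) = H**2 + Q*(-1 - Q/3) (s(H, Q) = H**2 + ((-3 - Q)*(1/3))*Q = H**2 + (-1 - Q/3)*Q = H**2 + Q*(-1 - Q/3))
348*s(6, -4) = 348*(6**2 - 1*(-4) - 1/3*(-4)**2) = 348*(36 + 4 - 1/3*16) = 348*(36 + 4 - 16/3) = 348*(104/3) = 12064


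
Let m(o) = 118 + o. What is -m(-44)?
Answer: -74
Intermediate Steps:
-m(-44) = -(118 - 44) = -1*74 = -74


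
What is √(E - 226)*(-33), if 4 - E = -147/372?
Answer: -33*I*√851849/62 ≈ -491.25*I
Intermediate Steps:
E = 545/124 (E = 4 - (-147)/372 = 4 - 1*(-49/124) = 4 + 49/124 = 545/124 ≈ 4.3952)
√(E - 226)*(-33) = √(545/124 - 226)*(-33) = √(-27479/124)*(-33) = (I*√851849/62)*(-33) = -33*I*√851849/62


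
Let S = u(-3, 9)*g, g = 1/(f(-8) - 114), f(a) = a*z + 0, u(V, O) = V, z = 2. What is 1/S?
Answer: 130/3 ≈ 43.333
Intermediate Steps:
f(a) = 2*a (f(a) = a*2 + 0 = 2*a + 0 = 2*a)
g = -1/130 (g = 1/(2*(-8) - 114) = 1/(-16 - 114) = 1/(-130) = -1/130 ≈ -0.0076923)
S = 3/130 (S = -3*(-1/130) = 3/130 ≈ 0.023077)
1/S = 1/(3/130) = 130/3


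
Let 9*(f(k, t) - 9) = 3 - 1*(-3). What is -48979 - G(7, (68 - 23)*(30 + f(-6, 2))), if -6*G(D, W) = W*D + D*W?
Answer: -44814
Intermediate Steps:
f(k, t) = 29/3 (f(k, t) = 9 + (3 - 1*(-3))/9 = 9 + (3 + 3)/9 = 9 + (⅑)*6 = 9 + ⅔ = 29/3)
G(D, W) = -D*W/3 (G(D, W) = -(W*D + D*W)/6 = -(D*W + D*W)/6 = -D*W/3)
-48979 - G(7, (68 - 23)*(30 + f(-6, 2))) = -48979 - (-1)*7*(68 - 23)*(30 + 29/3)/3 = -48979 - (-1)*7*45*(119/3)/3 = -48979 - (-1)*7*1785/3 = -48979 - 1*(-4165) = -48979 + 4165 = -44814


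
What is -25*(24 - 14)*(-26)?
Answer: 6500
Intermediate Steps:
-25*(24 - 14)*(-26) = -25*10*(-26) = -250*(-26) = 6500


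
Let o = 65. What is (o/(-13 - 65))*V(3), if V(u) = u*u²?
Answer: -45/2 ≈ -22.500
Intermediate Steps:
V(u) = u³
(o/(-13 - 65))*V(3) = (65/(-13 - 65))*3³ = (65/(-78))*27 = -1/78*65*27 = -⅚*27 = -45/2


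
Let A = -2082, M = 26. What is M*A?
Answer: -54132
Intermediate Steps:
M*A = 26*(-2082) = -54132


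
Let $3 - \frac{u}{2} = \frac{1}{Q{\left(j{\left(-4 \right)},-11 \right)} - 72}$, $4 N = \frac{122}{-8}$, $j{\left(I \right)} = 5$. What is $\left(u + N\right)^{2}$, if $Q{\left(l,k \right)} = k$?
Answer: $\frac{8625969}{1763584} \approx 4.8912$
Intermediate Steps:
$N = - \frac{61}{16}$ ($N = \frac{122 \frac{1}{-8}}{4} = \frac{122 \left(- \frac{1}{8}\right)}{4} = \frac{1}{4} \left(- \frac{61}{4}\right) = - \frac{61}{16} \approx -3.8125$)
$u = \frac{500}{83}$ ($u = 6 - \frac{2}{-11 - 72} = 6 - \frac{2}{-83} = 6 - - \frac{2}{83} = 6 + \frac{2}{83} = \frac{500}{83} \approx 6.0241$)
$\left(u + N\right)^{2} = \left(\frac{500}{83} - \frac{61}{16}\right)^{2} = \left(\frac{2937}{1328}\right)^{2} = \frac{8625969}{1763584}$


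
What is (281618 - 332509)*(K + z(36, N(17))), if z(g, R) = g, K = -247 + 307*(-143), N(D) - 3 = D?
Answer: 2244903792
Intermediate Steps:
N(D) = 3 + D
K = -44148 (K = -247 - 43901 = -44148)
(281618 - 332509)*(K + z(36, N(17))) = (281618 - 332509)*(-44148 + 36) = -50891*(-44112) = 2244903792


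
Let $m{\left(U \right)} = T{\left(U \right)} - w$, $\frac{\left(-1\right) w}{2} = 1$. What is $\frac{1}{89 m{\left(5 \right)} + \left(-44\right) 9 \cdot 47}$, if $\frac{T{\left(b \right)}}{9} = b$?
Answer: $- \frac{1}{14429} \approx -6.9305 \cdot 10^{-5}$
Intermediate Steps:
$w = -2$ ($w = \left(-2\right) 1 = -2$)
$T{\left(b \right)} = 9 b$
$m{\left(U \right)} = 2 + 9 U$ ($m{\left(U \right)} = 9 U - -2 = 9 U + 2 = 2 + 9 U$)
$\frac{1}{89 m{\left(5 \right)} + \left(-44\right) 9 \cdot 47} = \frac{1}{89 \left(2 + 9 \cdot 5\right) + \left(-44\right) 9 \cdot 47} = \frac{1}{89 \left(2 + 45\right) - 18612} = \frac{1}{89 \cdot 47 - 18612} = \frac{1}{4183 - 18612} = \frac{1}{-14429} = - \frac{1}{14429}$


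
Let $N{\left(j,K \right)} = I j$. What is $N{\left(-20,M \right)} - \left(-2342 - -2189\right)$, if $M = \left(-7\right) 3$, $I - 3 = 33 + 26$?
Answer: $-1087$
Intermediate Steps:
$I = 62$ ($I = 3 + \left(33 + 26\right) = 3 + 59 = 62$)
$M = -21$
$N{\left(j,K \right)} = 62 j$
$N{\left(-20,M \right)} - \left(-2342 - -2189\right) = 62 \left(-20\right) - \left(-2342 - -2189\right) = -1240 - \left(-2342 + 2189\right) = -1240 - -153 = -1240 + 153 = -1087$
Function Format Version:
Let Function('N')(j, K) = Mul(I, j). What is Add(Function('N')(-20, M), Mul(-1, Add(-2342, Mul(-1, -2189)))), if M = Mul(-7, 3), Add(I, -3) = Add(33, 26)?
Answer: -1087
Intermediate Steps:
I = 62 (I = Add(3, Add(33, 26)) = Add(3, 59) = 62)
M = -21
Function('N')(j, K) = Mul(62, j)
Add(Function('N')(-20, M), Mul(-1, Add(-2342, Mul(-1, -2189)))) = Add(Mul(62, -20), Mul(-1, Add(-2342, Mul(-1, -2189)))) = Add(-1240, Mul(-1, Add(-2342, 2189))) = Add(-1240, Mul(-1, -153)) = Add(-1240, 153) = -1087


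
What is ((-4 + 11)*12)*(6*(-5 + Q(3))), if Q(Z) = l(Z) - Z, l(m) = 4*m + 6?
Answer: 5040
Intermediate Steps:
l(m) = 6 + 4*m
Q(Z) = 6 + 3*Z (Q(Z) = (6 + 4*Z) - Z = 6 + 3*Z)
((-4 + 11)*12)*(6*(-5 + Q(3))) = ((-4 + 11)*12)*(6*(-5 + (6 + 3*3))) = (7*12)*(6*(-5 + (6 + 9))) = 84*(6*(-5 + 15)) = 84*(6*10) = 84*60 = 5040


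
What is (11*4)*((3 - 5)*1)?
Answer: -88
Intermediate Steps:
(11*4)*((3 - 5)*1) = 44*(-2*1) = 44*(-2) = -88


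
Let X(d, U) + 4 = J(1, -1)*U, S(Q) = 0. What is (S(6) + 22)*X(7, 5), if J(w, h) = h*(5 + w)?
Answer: -748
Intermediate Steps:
X(d, U) = -4 - 6*U (X(d, U) = -4 + (-(5 + 1))*U = -4 + (-1*6)*U = -4 - 6*U)
(S(6) + 22)*X(7, 5) = (0 + 22)*(-4 - 6*5) = 22*(-4 - 30) = 22*(-34) = -748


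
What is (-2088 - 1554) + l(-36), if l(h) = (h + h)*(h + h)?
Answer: 1542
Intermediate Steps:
l(h) = 4*h² (l(h) = (2*h)*(2*h) = 4*h²)
(-2088 - 1554) + l(-36) = (-2088 - 1554) + 4*(-36)² = -3642 + 4*1296 = -3642 + 5184 = 1542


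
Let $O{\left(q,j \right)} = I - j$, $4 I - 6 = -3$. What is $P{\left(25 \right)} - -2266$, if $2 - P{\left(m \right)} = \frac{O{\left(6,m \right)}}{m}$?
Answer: $\frac{226897}{100} \approx 2269.0$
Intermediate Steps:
$I = \frac{3}{4}$ ($I = \frac{3}{2} + \frac{1}{4} \left(-3\right) = \frac{3}{2} - \frac{3}{4} = \frac{3}{4} \approx 0.75$)
$O{\left(q,j \right)} = \frac{3}{4} - j$
$P{\left(m \right)} = 2 - \frac{\frac{3}{4} - m}{m}$
$P{\left(25 \right)} - -2266 = \left(3 - \frac{3}{4 \cdot 25}\right) - -2266 = \left(3 - \frac{3}{100}\right) + 2266 = \frac{297}{100} + 2266 = \frac{226897}{100}$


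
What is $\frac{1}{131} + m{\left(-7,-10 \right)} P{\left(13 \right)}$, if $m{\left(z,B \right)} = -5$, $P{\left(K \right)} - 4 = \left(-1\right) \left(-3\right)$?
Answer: $- \frac{4584}{131} \approx -34.992$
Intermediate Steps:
$P{\left(K \right)} = 7$ ($P{\left(K \right)} = 4 - -3 = 4 + 3 = 7$)
$\frac{1}{131} + m{\left(-7,-10 \right)} P{\left(13 \right)} = \frac{1}{131} - 35 = - \frac{4584}{131}$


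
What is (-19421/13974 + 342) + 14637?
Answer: 209297125/13974 ≈ 14978.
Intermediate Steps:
(-19421/13974 + 342) + 14637 = 4759687/13974 + 14637 = 209297125/13974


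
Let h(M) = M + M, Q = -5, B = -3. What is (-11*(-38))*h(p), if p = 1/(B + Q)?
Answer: -209/2 ≈ -104.50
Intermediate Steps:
p = -⅛ (p = 1/(-3 - 5) = 1/(-8) = -⅛ ≈ -0.12500)
h(M) = 2*M
(-11*(-38))*h(p) = (-11*(-38))*(2*(-⅛)) = 418*(-¼) = -209/2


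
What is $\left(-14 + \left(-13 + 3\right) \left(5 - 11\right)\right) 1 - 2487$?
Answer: $-2441$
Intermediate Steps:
$\left(-14 + \left(-13 + 3\right) \left(5 - 11\right)\right) 1 - 2487 = \left(-14 - -60\right) 1 - 2487 = \left(-14 + 60\right) 1 - 2487 = 46 \cdot 1 - 2487 = 46 - 2487 = -2441$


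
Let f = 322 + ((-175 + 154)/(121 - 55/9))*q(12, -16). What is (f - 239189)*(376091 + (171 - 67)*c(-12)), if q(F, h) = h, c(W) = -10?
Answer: -46316070754077/517 ≈ -8.9586e+10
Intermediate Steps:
f = 167986/517 (f = 322 + ((-175 + 154)/(121 - 55/9))*(-16) = 322 - 21/(121 - 55*1/9)*(-16) = 322 - 21/(121 - 55/9)*(-16) = 322 - 21/1034/9*(-16) = 322 - 21*9/1034*(-16) = 322 - 189/1034*(-16) = 322 + 1512/517 = 167986/517 ≈ 324.92)
(f - 239189)*(376091 + (171 - 67)*c(-12)) = (167986/517 - 239189)*(376091 + (171 - 67)*(-10)) = -123492727*(376091 + 104*(-10))/517 = -123492727*(376091 - 1040)/517 = -123492727/517*375051 = -46316070754077/517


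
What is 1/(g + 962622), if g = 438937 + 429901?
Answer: 1/1831460 ≈ 5.4601e-7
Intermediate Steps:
g = 868838
1/(g + 962622) = 1/(868838 + 962622) = 1/1831460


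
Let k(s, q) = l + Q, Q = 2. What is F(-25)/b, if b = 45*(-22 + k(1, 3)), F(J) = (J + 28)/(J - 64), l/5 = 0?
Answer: 1/26700 ≈ 3.7453e-5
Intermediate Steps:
l = 0 (l = 5*0 = 0)
k(s, q) = 2 (k(s, q) = 0 + 2 = 2)
F(J) = (28 + J)/(-64 + J)
b = -900 (b = 45*(-22 + 2) = 45*(-20) = -900)
F(-25)/b = ((28 - 25)/(-64 - 25))/(-900) = (3/(-89))*(-1/900) = -1/89*3*(-1/900) = -3/89*(-1/900) = 1/26700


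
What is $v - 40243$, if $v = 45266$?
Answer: $5023$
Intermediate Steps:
$v - 40243 = 45266 - 40243 = 5023$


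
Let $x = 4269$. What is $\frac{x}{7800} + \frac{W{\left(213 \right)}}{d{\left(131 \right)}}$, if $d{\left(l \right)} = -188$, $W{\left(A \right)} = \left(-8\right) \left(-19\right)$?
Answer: $- \frac{31919}{122200} \approx -0.2612$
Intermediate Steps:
$W{\left(A \right)} = 152$
$\frac{x}{7800} + \frac{W{\left(213 \right)}}{d{\left(131 \right)}} = \frac{4269}{7800} + \frac{152}{-188} = 4269 \cdot \frac{1}{7800} + 152 \left(- \frac{1}{188}\right) = \frac{1423}{2600} - \frac{38}{47} = - \frac{31919}{122200}$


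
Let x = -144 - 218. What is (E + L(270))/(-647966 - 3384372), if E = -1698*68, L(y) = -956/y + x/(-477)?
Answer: 413082412/14425689195 ≈ 0.028635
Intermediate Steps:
x = -362
L(y) = 362/477 - 956/y (L(y) = -956/y - 362/(-477) = -956/y - 362*(-1/477) = -956/y + 362/477 = 362/477 - 956/y)
E = -115464
(E + L(270))/(-647966 - 3384372) = (-115464 + (362/477 - 956/270))/(-647966 - 3384372) = (-115464 + (362/477 - 956*1/270))/(-4032338) = (-115464 + (362/477 - 478/135))*(-1/4032338) = (-115464 - 19904/7155)*(-1/4032338) = -826164824/7155*(-1/4032338) = 413082412/14425689195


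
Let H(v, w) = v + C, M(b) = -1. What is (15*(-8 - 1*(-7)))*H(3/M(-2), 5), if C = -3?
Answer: 90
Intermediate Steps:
H(v, w) = -3 + v (H(v, w) = v - 3 = -3 + v)
(15*(-8 - 1*(-7)))*H(3/M(-2), 5) = (15*(-8 - 1*(-7)))*(-3 + 3/(-1)) = (15*(-8 + 7))*(-3 + 3*(-1)) = (15*(-1))*(-3 - 3) = -15*(-6) = 90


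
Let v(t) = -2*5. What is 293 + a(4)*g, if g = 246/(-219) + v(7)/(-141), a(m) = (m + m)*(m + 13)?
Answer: 1542697/10293 ≈ 149.88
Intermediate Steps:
v(t) = -10
a(m) = 2*m*(13 + m) (a(m) = (2*m)*(13 + m) = 2*m*(13 + m))
g = -10832/10293 (g = 246/(-219) - 10/(-141) = 246*(-1/219) - 10*(-1/141) = -82/73 + 10/141 = -10832/10293 ≈ -1.0524)
293 + a(4)*g = 293 + (2*4*(13 + 4))*(-10832/10293) = 293 + (2*4*17)*(-10832/10293) = 293 + 136*(-10832/10293) = 293 - 1473152/10293 = 1542697/10293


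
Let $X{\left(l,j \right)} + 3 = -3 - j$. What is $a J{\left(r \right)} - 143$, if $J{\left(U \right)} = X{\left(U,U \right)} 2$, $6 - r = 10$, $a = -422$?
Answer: $1545$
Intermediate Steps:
$r = -4$ ($r = 6 - 10 = -4$)
$X{\left(l,j \right)} = -6 - j$ ($X{\left(l,j \right)} = -3 - \left(3 + j\right) = -6 - j$)
$J{\left(U \right)} = -12 - 2 U$ ($J{\left(U \right)} = \left(-6 - U\right) 2 = -12 - 2 U$)
$a J{\left(r \right)} - 143 = - 422 \left(-12 - -8\right) - 143 = - 422 \left(-12 + 8\right) - 143 = \left(-422\right) \left(-4\right) - 143 = 1688 - 143 = 1545$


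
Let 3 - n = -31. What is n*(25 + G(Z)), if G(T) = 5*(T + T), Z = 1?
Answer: 1190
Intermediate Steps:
n = 34 (n = 3 - 1*(-31) = 3 + 31 = 34)
G(T) = 10*T (G(T) = 5*(2*T) = 10*T)
n*(25 + G(Z)) = 34*(25 + 10*1) = 34*(25 + 10) = 34*35 = 1190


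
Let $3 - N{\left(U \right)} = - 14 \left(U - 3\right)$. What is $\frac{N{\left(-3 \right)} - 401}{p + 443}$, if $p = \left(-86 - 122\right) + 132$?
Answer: $- \frac{482}{367} \approx -1.3134$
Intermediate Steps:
$p = -76$ ($p = -208 + 132 = -76$)
$N{\left(U \right)} = -39 + 14 U$ ($N{\left(U \right)} = 3 - - 14 \left(U - 3\right) = 3 - - 14 \left(-3 + U\right) = 3 - \left(42 - 14 U\right) = 3 + \left(-42 + 14 U\right) = -39 + 14 U$)
$\frac{N{\left(-3 \right)} - 401}{p + 443} = \frac{\left(-39 + 14 \left(-3\right)\right) - 401}{-76 + 443} = \frac{\left(-39 - 42\right) - 401}{367} = \left(-81 - 401\right) \frac{1}{367} = \left(-482\right) \frac{1}{367} = - \frac{482}{367}$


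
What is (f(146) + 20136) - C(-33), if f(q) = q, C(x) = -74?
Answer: 20356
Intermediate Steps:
(f(146) + 20136) - C(-33) = (146 + 20136) - 1*(-74) = 20282 + 74 = 20356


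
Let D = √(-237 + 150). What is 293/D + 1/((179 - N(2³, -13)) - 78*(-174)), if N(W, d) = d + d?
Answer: -1/22098 - 293*I*√87/87 ≈ -4.5253e-5 - 31.413*I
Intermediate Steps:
N(W, d) = 2*d
D = I*√87 (D = √(-87) = I*√87 ≈ 9.3274*I)
293/D + 1/((179 - N(2³, -13)) - 78*(-174)) = 293/((I*√87)) + 1/(((179 - 2*(-13)) - 78)*(-174)) = 293*(-I*√87/87) - 1/174/((179 - 1*(-26)) - 78) = -293*I*√87/87 - 1/174/((179 + 26) - 78) = -293*I*√87/87 - 1/174/(205 - 78) = -293*I*√87/87 - 1/174/127 = -293*I*√87/87 + (1/127)*(-1/174) = -293*I*√87/87 - 1/22098 = -1/22098 - 293*I*√87/87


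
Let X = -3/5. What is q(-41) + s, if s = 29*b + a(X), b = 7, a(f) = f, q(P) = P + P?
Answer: 602/5 ≈ 120.40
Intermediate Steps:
X = -⅗ (X = -3*⅕ = -⅗ ≈ -0.60000)
q(P) = 2*P
s = 1012/5 (s = 29*7 - ⅗ = 203 - ⅗ = 1012/5 ≈ 202.40)
q(-41) + s = 2*(-41) + 1012/5 = -82 + 1012/5 = 602/5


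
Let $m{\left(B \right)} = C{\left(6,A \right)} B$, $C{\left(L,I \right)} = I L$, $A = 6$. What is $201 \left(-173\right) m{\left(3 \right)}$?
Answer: $-3755484$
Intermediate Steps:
$m{\left(B \right)} = 36 B$ ($m{\left(B \right)} = 6 \cdot 6 B = 36 B$)
$201 \left(-173\right) m{\left(3 \right)} = 201 \left(-173\right) 36 \cdot 3 = \left(-34773\right) 108 = -3755484$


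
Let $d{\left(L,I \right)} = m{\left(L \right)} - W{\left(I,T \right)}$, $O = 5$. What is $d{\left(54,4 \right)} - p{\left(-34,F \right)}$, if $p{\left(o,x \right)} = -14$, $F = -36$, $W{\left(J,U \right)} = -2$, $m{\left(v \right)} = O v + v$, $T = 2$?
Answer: $340$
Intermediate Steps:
$m{\left(v \right)} = 6 v$ ($m{\left(v \right)} = 5 v + v = 6 v$)
$d{\left(L,I \right)} = 2 + 6 L$ ($d{\left(L,I \right)} = 6 L - -2 = 6 L + 2 = 2 + 6 L$)
$d{\left(54,4 \right)} - p{\left(-34,F \right)} = \left(2 + 6 \cdot 54\right) - -14 = \left(2 + 324\right) + 14 = 326 + 14 = 340$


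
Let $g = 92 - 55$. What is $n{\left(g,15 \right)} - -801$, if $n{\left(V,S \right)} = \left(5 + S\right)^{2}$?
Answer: $1201$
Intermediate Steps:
$g = 37$ ($g = 92 - 55 = 37$)
$n{\left(g,15 \right)} - -801 = \left(5 + 15\right)^{2} - -801 = 20^{2} + \left(-15 + 816\right) = 400 + 801 = 1201$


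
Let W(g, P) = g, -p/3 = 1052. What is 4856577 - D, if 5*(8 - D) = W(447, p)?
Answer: 24283292/5 ≈ 4.8567e+6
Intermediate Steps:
p = -3156 (p = -3*1052 = -3156)
D = -407/5 (D = 8 - ⅕*447 = 8 - 447/5 = -407/5 ≈ -81.400)
4856577 - D = 4856577 - 1*(-407/5) = 4856577 + 407/5 = 24283292/5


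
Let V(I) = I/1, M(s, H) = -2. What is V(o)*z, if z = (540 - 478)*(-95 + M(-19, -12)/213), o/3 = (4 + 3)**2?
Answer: -61480006/71 ≈ -8.6592e+5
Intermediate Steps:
o = 147 (o = 3*(4 + 3)**2 = 3*7**2 = 3*49 = 147)
V(I) = I (V(I) = I*1 = I)
z = -1254694/213 (z = (540 - 478)*(-95 - 2/213) = 62*(-95 - 2*1/213) = 62*(-95 - 2/213) = 62*(-20237/213) = -1254694/213 ≈ -5890.6)
V(o)*z = 147*(-1254694/213) = -61480006/71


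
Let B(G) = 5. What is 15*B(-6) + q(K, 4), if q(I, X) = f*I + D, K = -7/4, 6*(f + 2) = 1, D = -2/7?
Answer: 13091/168 ≈ 77.923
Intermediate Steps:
D = -2/7 (D = -2*1/7 = -2/7 ≈ -0.28571)
f = -11/6 (f = -2 + (1/6)*1 = -2 + 1/6 = -11/6 ≈ -1.8333)
K = -7/4 (K = -7*1/4 = -7/4 ≈ -1.7500)
q(I, X) = -2/7 - 11*I/6 (q(I, X) = -11*I/6 - 2/7 = -2/7 - 11*I/6)
15*B(-6) + q(K, 4) = 15*5 + (-2/7 - 11/6*(-7/4)) = 75 + (-2/7 + 77/24) = 75 + 491/168 = 13091/168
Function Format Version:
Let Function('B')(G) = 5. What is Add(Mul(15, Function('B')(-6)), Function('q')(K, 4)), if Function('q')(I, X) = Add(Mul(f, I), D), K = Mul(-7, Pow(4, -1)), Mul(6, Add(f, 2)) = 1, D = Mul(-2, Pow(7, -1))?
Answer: Rational(13091, 168) ≈ 77.923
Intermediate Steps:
D = Rational(-2, 7) (D = Mul(-2, Rational(1, 7)) = Rational(-2, 7) ≈ -0.28571)
f = Rational(-11, 6) (f = Add(-2, Mul(Rational(1, 6), 1)) = Add(-2, Rational(1, 6)) = Rational(-11, 6) ≈ -1.8333)
K = Rational(-7, 4) (K = Mul(-7, Rational(1, 4)) = Rational(-7, 4) ≈ -1.7500)
Function('q')(I, X) = Add(Rational(-2, 7), Mul(Rational(-11, 6), I)) (Function('q')(I, X) = Add(Mul(Rational(-11, 6), I), Rational(-2, 7)) = Add(Rational(-2, 7), Mul(Rational(-11, 6), I)))
Add(Mul(15, Function('B')(-6)), Function('q')(K, 4)) = Add(Mul(15, 5), Add(Rational(-2, 7), Mul(Rational(-11, 6), Rational(-7, 4)))) = Add(75, Add(Rational(-2, 7), Rational(77, 24))) = Add(75, Rational(491, 168)) = Rational(13091, 168)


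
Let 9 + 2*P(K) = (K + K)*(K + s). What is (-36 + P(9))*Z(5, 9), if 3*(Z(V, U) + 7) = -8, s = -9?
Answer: 783/2 ≈ 391.50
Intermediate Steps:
Z(V, U) = -29/3 (Z(V, U) = -7 + (⅓)*(-8) = -7 - 8/3 = -29/3)
P(K) = -9/2 + K*(-9 + K) (P(K) = -9/2 + ((K + K)*(K - 9))/2 = -9/2 + ((2*K)*(-9 + K))/2 = -9/2 + (2*K*(-9 + K))/2 = -9/2 + K*(-9 + K))
(-36 + P(9))*Z(5, 9) = (-36 + (-9/2 + 9² - 9*9))*(-29/3) = (-36 + (-9/2 + 81 - 81))*(-29/3) = (-36 - 9/2)*(-29/3) = -81/2*(-29/3) = 783/2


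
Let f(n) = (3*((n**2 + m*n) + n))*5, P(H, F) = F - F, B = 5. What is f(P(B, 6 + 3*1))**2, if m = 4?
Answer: 0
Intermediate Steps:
P(H, F) = 0
f(n) = 15*n**2 + 75*n (f(n) = (3*((n**2 + 4*n) + n))*5 = (3*(n**2 + 5*n))*5 = (3*n**2 + 15*n)*5 = 15*n**2 + 75*n)
f(P(B, 6 + 3*1))**2 = (15*0*(5 + 0))**2 = (15*0*5)**2 = 0**2 = 0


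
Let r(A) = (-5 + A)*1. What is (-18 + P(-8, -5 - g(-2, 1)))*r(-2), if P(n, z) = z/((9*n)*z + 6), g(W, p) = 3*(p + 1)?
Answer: 14375/114 ≈ 126.10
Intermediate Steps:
r(A) = -5 + A
g(W, p) = 3 + 3*p (g(W, p) = 3*(1 + p) = 3 + 3*p)
P(n, z) = z/(6 + 9*n*z) (P(n, z) = z/(9*n*z + 6) = z/(6 + 9*n*z))
(-18 + P(-8, -5 - g(-2, 1)))*r(-2) = (-18 + (-5 - (3 + 3*1))/(3*(2 + 3*(-8)*(-5 - (3 + 3*1)))))*(-5 - 2) = (-18 + (-5 - (3 + 3))/(3*(2 + 3*(-8)*(-5 - (3 + 3)))))*(-7) = (-18 + (-5 - 1*6)/(3*(2 + 3*(-8)*(-5 - 1*6))))*(-7) = (-18 + (-5 - 6)/(3*(2 + 3*(-8)*(-5 - 6))))*(-7) = (-18 + (⅓)*(-11)/(2 + 3*(-8)*(-11)))*(-7) = (-18 + (⅓)*(-11)/(2 + 264))*(-7) = (-18 + (⅓)*(-11)/266)*(-7) = (-18 + (⅓)*(-11)*(1/266))*(-7) = (-18 - 11/798)*(-7) = -14375/798*(-7) = 14375/114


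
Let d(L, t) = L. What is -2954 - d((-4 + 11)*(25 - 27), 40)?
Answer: -2940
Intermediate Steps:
-2954 - d((-4 + 11)*(25 - 27), 40) = -2954 - (-4 + 11)*(25 - 27) = -2954 - 7*(-2) = -2954 - 1*(-14) = -2954 + 14 = -2940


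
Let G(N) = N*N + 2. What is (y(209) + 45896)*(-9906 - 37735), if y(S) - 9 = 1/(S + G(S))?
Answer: -95990052976301/43892 ≈ -2.1870e+9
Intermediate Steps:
G(N) = 2 + N**2 (G(N) = N**2 + 2 = 2 + N**2)
y(S) = 9 + 1/(2 + S + S**2) (y(S) = 9 + 1/(S + (2 + S**2)) = 9 + 1/(2 + S + S**2))
(y(209) + 45896)*(-9906 - 37735) = ((19 + 9*209 + 9*209**2)/(2 + 209 + 209**2) + 45896)*(-9906 - 37735) = ((19 + 1881 + 9*43681)/(2 + 209 + 43681) + 45896)*(-47641) = ((19 + 1881 + 393129)/43892 + 45896)*(-47641) = ((1/43892)*395029 + 45896)*(-47641) = (395029/43892 + 45896)*(-47641) = (2014862261/43892)*(-47641) = -95990052976301/43892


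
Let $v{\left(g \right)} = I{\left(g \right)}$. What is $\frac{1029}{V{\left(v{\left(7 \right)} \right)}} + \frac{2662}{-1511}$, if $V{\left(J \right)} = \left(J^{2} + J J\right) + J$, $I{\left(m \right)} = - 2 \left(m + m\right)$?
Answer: $- \frac{363523}{332420} \approx -1.0936$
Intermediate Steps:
$I{\left(m \right)} = - 4 m$ ($I{\left(m \right)} = - 2 \cdot 2 m = - 4 m$)
$v{\left(g \right)} = - 4 g$
$V{\left(J \right)} = J + 2 J^{2}$ ($V{\left(J \right)} = \left(J^{2} + J^{2}\right) + J = 2 J^{2} + J = J + 2 J^{2}$)
$\frac{1029}{V{\left(v{\left(7 \right)} \right)}} + \frac{2662}{-1511} = \frac{1029}{\left(-4\right) 7 \left(1 + 2 \left(\left(-4\right) 7\right)\right)} + \frac{2662}{-1511} = \frac{1029}{\left(-28\right) \left(1 + 2 \left(-28\right)\right)} + 2662 \left(- \frac{1}{1511}\right) = \frac{1029}{\left(-28\right) \left(1 - 56\right)} - \frac{2662}{1511} = \frac{1029}{\left(-28\right) \left(-55\right)} - \frac{2662}{1511} = \frac{1029}{1540} - \frac{2662}{1511} = 1029 \cdot \frac{1}{1540} - \frac{2662}{1511} = \frac{147}{220} - \frac{2662}{1511} = - \frac{363523}{332420}$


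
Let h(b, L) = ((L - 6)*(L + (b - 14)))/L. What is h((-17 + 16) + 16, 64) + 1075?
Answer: 36285/32 ≈ 1133.9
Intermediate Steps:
h(b, L) = (-6 + L)*(-14 + L + b)/L (h(b, L) = ((-6 + L)*(L + (-14 + b)))/L = ((-6 + L)*(-14 + L + b))/L = (-6 + L)*(-14 + L + b)/L)
h((-17 + 16) + 16, 64) + 1075 = (84 - 6*((-17 + 16) + 16) + 64*(-20 + 64 + ((-17 + 16) + 16)))/64 + 1075 = (84 - 6*(-1 + 16) + 64*(-20 + 64 + (-1 + 16)))/64 + 1075 = (84 - 6*15 + 64*(-20 + 64 + 15))/64 + 1075 = (84 - 90 + 64*59)/64 + 1075 = (84 - 90 + 3776)/64 + 1075 = (1/64)*3770 + 1075 = 1885/32 + 1075 = 36285/32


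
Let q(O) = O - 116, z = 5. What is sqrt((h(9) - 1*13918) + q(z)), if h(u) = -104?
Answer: I*sqrt(14133) ≈ 118.88*I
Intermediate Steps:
q(O) = -116 + O
sqrt((h(9) - 1*13918) + q(z)) = sqrt((-104 - 1*13918) + (-116 + 5)) = sqrt((-104 - 13918) - 111) = sqrt(-14022 - 111) = sqrt(-14133) = I*sqrt(14133)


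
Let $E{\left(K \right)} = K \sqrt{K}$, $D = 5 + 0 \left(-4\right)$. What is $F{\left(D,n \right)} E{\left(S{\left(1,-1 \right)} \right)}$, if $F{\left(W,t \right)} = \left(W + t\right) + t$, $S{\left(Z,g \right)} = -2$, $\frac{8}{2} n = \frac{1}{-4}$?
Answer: $- \frac{39 i \sqrt{2}}{4} \approx - 13.789 i$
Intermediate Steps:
$n = - \frac{1}{16}$ ($n = \frac{1}{4 \left(-4\right)} = \frac{1}{4} \left(- \frac{1}{4}\right) = - \frac{1}{16} \approx -0.0625$)
$D = 5$ ($D = 5 + 0 = 5$)
$F{\left(W,t \right)} = W + 2 t$
$E{\left(K \right)} = K^{\frac{3}{2}}$
$F{\left(D,n \right)} E{\left(S{\left(1,-1 \right)} \right)} = \left(5 + 2 \left(- \frac{1}{16}\right)\right) \left(-2\right)^{\frac{3}{2}} = \left(5 - \frac{1}{8}\right) \left(- 2 i \sqrt{2}\right) = \frac{39 \left(- 2 i \sqrt{2}\right)}{8} = - \frac{39 i \sqrt{2}}{4}$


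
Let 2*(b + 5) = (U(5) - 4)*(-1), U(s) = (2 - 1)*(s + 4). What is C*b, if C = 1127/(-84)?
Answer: 805/8 ≈ 100.63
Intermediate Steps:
C = -161/12 (C = 1127*(-1/84) = -161/12 ≈ -13.417)
U(s) = 4 + s (U(s) = 1*(4 + s) = 4 + s)
b = -15/2 (b = -5 + (((4 + 5) - 4)*(-1))/2 = -5 + ((9 - 4)*(-1))/2 = -5 + (5*(-1))/2 = -5 + (½)*(-5) = -5 - 5/2 = -15/2 ≈ -7.5000)
C*b = -161/12*(-15/2) = 805/8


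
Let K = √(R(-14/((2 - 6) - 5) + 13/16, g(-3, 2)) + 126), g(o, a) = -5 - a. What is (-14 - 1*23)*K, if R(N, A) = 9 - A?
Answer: -37*√142 ≈ -440.91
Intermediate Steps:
K = √142 (K = √((9 - (-5 - 1*2)) + 126) = √((9 - (-5 - 2)) + 126) = √((9 - 1*(-7)) + 126) = √((9 + 7) + 126) = √(16 + 126) = √142 ≈ 11.916)
(-14 - 1*23)*K = (-14 - 1*23)*√142 = (-14 - 23)*√142 = -37*√142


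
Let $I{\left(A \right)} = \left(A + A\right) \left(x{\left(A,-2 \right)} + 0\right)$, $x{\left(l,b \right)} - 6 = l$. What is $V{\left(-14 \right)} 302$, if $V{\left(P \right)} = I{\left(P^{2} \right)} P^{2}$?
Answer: $4687059328$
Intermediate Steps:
$x{\left(l,b \right)} = 6 + l$
$I{\left(A \right)} = 2 A \left(6 + A\right)$ ($I{\left(A \right)} = \left(A + A\right) \left(\left(6 + A\right) + 0\right) = 2 A \left(6 + A\right)$)
$V{\left(P \right)} = 2 P^{4} \left(6 + P^{2}\right)$ ($V{\left(P \right)} = 2 P^{2} \left(6 + P^{2}\right) P^{2} = 2 P^{4} \left(6 + P^{2}\right)$)
$V{\left(-14 \right)} 302 = 2 \left(-14\right)^{4} \left(6 + \left(-14\right)^{2}\right) 302 = 2 \cdot 38416 \left(6 + 196\right) 302 = 2 \cdot 38416 \cdot 202 \cdot 302 = 15520064 \cdot 302 = 4687059328$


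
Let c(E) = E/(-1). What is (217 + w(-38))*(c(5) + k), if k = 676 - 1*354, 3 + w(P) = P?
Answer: 55792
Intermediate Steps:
w(P) = -3 + P
c(E) = -E (c(E) = E*(-1) = -E)
k = 322 (k = 676 - 354 = 322)
(217 + w(-38))*(c(5) + k) = (217 + (-3 - 38))*(-1*5 + 322) = (217 - 41)*(-5 + 322) = 176*317 = 55792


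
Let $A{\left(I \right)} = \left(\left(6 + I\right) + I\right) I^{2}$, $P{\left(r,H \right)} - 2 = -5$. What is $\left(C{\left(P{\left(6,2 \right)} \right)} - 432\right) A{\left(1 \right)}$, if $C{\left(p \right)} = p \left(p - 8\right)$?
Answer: $-3192$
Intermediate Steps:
$P{\left(r,H \right)} = -3$ ($P{\left(r,H \right)} = 2 - 5 = -3$)
$C{\left(p \right)} = p \left(-8 + p\right)$
$A{\left(I \right)} = I^{2} \left(6 + 2 I\right)$ ($A{\left(I \right)} = \left(6 + 2 I\right) I^{2} = I^{2} \left(6 + 2 I\right)$)
$\left(C{\left(P{\left(6,2 \right)} \right)} - 432\right) A{\left(1 \right)} = \left(- 3 \left(-8 - 3\right) - 432\right) 2 \cdot 1^{2} \left(3 + 1\right) = \left(\left(-3\right) \left(-11\right) - 432\right) 2 \cdot 1 \cdot 4 = \left(33 - 432\right) 8 = \left(-399\right) 8 = -3192$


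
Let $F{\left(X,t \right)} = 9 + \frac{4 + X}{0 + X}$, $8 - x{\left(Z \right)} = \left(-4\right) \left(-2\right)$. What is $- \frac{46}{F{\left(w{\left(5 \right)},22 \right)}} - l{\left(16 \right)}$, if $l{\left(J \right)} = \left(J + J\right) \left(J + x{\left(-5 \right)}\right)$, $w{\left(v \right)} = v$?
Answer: $- \frac{13939}{27} \approx -516.26$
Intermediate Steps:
$x{\left(Z \right)} = 0$ ($x{\left(Z \right)} = 8 - \left(-4\right) \left(-2\right) = 8 - 8 = 0$)
$l{\left(J \right)} = 2 J^{2}$ ($l{\left(J \right)} = \left(J + J\right) \left(J + 0\right) = 2 J J = 2 J^{2}$)
$F{\left(X,t \right)} = 9 + \frac{4 + X}{X}$
$- \frac{46}{F{\left(w{\left(5 \right)},22 \right)}} - l{\left(16 \right)} = - \frac{46}{10 + \frac{4}{5}} - 2 \cdot 16^{2} = - \frac{46}{10 + 4 \cdot \frac{1}{5}} - 2 \cdot 256 = - \frac{46}{10 + \frac{4}{5}} - 512 = - \frac{46}{\frac{54}{5}} - 512 = \left(-46\right) \frac{5}{54} - 512 = - \frac{115}{27} - 512 = - \frac{13939}{27}$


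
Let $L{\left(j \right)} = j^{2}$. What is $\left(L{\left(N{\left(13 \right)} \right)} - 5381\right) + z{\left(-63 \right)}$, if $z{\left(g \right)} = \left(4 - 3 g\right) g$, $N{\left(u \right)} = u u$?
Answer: $11021$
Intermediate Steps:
$N{\left(u \right)} = u^{2}$
$z{\left(g \right)} = g \left(4 - 3 g\right)$
$\left(L{\left(N{\left(13 \right)} \right)} - 5381\right) + z{\left(-63 \right)} = \left(\left(13^{2}\right)^{2} - 5381\right) - 63 \left(4 - -189\right) = \left(169^{2} - 5381\right) - 63 \left(4 + 189\right) = \left(28561 - 5381\right) - 12159 = 23180 - 12159 = 11021$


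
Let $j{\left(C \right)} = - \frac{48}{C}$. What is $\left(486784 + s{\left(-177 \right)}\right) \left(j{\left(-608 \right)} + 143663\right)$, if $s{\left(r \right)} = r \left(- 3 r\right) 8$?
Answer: $- \frac{723649317532}{19} \approx -3.8087 \cdot 10^{10}$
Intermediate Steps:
$s{\left(r \right)} = - 24 r^{2}$ ($s{\left(r \right)} = - 3 r^{2} \cdot 8 = - 24 r^{2}$)
$\left(486784 + s{\left(-177 \right)}\right) \left(j{\left(-608 \right)} + 143663\right) = \left(486784 - 24 \left(-177\right)^{2}\right) \left(- \frac{48}{-608} + 143663\right) = \left(486784 - 751896\right) \left(\left(-48\right) \left(- \frac{1}{608}\right) + 143663\right) = \left(486784 - 751896\right) \left(\frac{3}{38} + 143663\right) = \left(-265112\right) \frac{5459197}{38} = - \frac{723649317532}{19}$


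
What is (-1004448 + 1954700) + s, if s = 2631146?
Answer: 3581398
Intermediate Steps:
(-1004448 + 1954700) + s = (-1004448 + 1954700) + 2631146 = 950252 + 2631146 = 3581398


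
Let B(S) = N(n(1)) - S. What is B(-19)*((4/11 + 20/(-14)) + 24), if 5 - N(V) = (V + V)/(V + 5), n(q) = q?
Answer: 125386/231 ≈ 542.80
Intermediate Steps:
N(V) = 5 - 2*V/(5 + V) (N(V) = 5 - (V + V)/(V + 5) = 5 - 2*V/(5 + V))
B(S) = 14/3 - S (B(S) = (25 + 3*1)/(5 + 1) - S = (25 + 3)/6 - S = (⅙)*28 - S = 14/3 - S)
B(-19)*((4/11 + 20/(-14)) + 24) = (14/3 - 1*(-19))*((4/11 + 20/(-14)) + 24) = (14/3 + 19)*((4*(1/11) + 20*(-1/14)) + 24) = 71*((4/11 - 10/7) + 24)/3 = 71*(-82/77 + 24)/3 = (71/3)*(1766/77) = 125386/231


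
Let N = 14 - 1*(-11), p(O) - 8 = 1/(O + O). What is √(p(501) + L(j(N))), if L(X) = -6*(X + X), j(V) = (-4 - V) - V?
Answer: √658627626/1002 ≈ 25.613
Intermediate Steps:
p(O) = 8 + 1/(2*O) (p(O) = 8 + 1/(O + O) = 8 + 1/(2*O))
N = 25 (N = 14 + 11 = 25)
j(V) = -4 - 2*V
L(X) = -12*X
√(p(501) + L(j(N))) = √((8 + (½)/501) - 12*(-4 - 2*25)) = √((8 + (½)*(1/501)) - 12*(-4 - 50)) = √((8 + 1/1002) - 12*(-54)) = √(8017/1002 + 648) = √(657313/1002) = √658627626/1002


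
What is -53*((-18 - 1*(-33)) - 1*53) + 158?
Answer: 2172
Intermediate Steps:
-53*((-18 - 1*(-33)) - 1*53) + 158 = -53*((-18 + 33) - 53) + 158 = -53*(15 - 53) + 158 = -53*(-38) + 158 = 2014 + 158 = 2172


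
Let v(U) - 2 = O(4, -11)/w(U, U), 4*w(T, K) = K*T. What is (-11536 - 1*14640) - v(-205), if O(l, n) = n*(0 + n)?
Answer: -1100130934/42025 ≈ -26178.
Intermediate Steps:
O(l, n) = n² (O(l, n) = n*n = n²)
w(T, K) = K*T/4 (w(T, K) = (K*T)/4 = K*T/4)
v(U) = 2 + 484/U² (v(U) = 2 + (-11)²/((U*U/4)) = 2 + 121/((U²/4)) = 2 + 121*(4/U²) = 2 + 484/U²)
(-11536 - 1*14640) - v(-205) = (-11536 - 1*14640) - (2 + 484/(-205)²) = (-11536 - 14640) - (2 + 484*(1/42025)) = -26176 - (2 + 484/42025) = -26176 - 1*84534/42025 = -26176 - 84534/42025 = -1100130934/42025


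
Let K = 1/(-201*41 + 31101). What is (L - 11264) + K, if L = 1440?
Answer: -224576639/22860 ≈ -9824.0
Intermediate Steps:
K = 1/22860 (K = 1/(-8241 + 31101) = 1/22860 ≈ 4.3745e-5)
(L - 11264) + K = (1440 - 11264) + 1/22860 = -9824 + 1/22860 = -224576639/22860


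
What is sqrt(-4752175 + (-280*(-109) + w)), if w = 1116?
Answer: I*sqrt(4720539) ≈ 2172.7*I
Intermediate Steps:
sqrt(-4752175 + (-280*(-109) + w)) = sqrt(-4752175 + (-280*(-109) + 1116)) = sqrt(-4752175 + (30520 + 1116)) = sqrt(-4752175 + 31636) = sqrt(-4720539) = I*sqrt(4720539)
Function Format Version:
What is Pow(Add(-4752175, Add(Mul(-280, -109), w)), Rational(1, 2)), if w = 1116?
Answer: Mul(I, Pow(4720539, Rational(1, 2))) ≈ Mul(2172.7, I)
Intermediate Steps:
Pow(Add(-4752175, Add(Mul(-280, -109), w)), Rational(1, 2)) = Pow(Add(-4752175, Add(Mul(-280, -109), 1116)), Rational(1, 2)) = Pow(Add(-4752175, Add(30520, 1116)), Rational(1, 2)) = Pow(Add(-4752175, 31636), Rational(1, 2)) = Pow(-4720539, Rational(1, 2)) = Mul(I, Pow(4720539, Rational(1, 2)))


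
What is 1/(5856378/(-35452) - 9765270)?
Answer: -17726/173102104209 ≈ -1.0240e-7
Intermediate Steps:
1/(5856378/(-35452) - 9765270) = 1/(5856378*(-1/35452) - 9765270) = 1/(-2928189/17726 - 9765270) = 1/(-173102104209/17726) = -17726/173102104209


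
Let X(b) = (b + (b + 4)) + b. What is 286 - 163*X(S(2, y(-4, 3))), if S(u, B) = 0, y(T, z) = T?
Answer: -366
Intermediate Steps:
X(b) = 4 + 3*b (X(b) = (b + (4 + b)) + b = (4 + 2*b) + b = 4 + 3*b)
286 - 163*X(S(2, y(-4, 3))) = 286 - 163*(4 + 3*0) = 286 - 163*(4 + 0) = 286 - 163*4 = 286 - 652 = -366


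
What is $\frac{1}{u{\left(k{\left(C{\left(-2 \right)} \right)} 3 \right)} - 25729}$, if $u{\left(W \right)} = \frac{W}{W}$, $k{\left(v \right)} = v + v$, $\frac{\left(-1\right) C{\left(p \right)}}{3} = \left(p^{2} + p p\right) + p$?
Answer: $- \frac{1}{25728} \approx -3.8868 \cdot 10^{-5}$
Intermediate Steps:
$C{\left(p \right)} = - 6 p^{2} - 3 p$ ($C{\left(p \right)} = - 3 \left(\left(p^{2} + p p\right) + p\right) = - 3 \left(\left(p^{2} + p^{2}\right) + p\right) = - 3 \left(2 p^{2} + p\right) = - 3 \left(p + 2 p^{2}\right) = - 6 p^{2} - 3 p$)
$k{\left(v \right)} = 2 v$
$u{\left(W \right)} = 1$
$\frac{1}{u{\left(k{\left(C{\left(-2 \right)} \right)} 3 \right)} - 25729} = \frac{1}{1 - 25729} = \frac{1}{-25728} = - \frac{1}{25728}$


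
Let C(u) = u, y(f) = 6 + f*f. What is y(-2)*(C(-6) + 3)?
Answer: -30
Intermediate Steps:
y(f) = 6 + f²
y(-2)*(C(-6) + 3) = (6 + (-2)²)*(-6 + 3) = (6 + 4)*(-3) = 10*(-3) = -30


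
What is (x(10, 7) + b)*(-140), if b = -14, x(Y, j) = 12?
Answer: 280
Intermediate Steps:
(x(10, 7) + b)*(-140) = (12 - 14)*(-140) = -2*(-140) = 280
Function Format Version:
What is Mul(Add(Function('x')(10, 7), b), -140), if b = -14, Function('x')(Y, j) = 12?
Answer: 280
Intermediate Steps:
Mul(Add(Function('x')(10, 7), b), -140) = Mul(Add(12, -14), -140) = Mul(-2, -140) = 280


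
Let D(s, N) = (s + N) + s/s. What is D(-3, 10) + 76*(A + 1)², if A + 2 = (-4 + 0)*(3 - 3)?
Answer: 84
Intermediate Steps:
D(s, N) = 1 + N + s (D(s, N) = (N + s) + 1 = 1 + N + s)
A = -2 (A = -2 + (-4 + 0)*(3 - 3) = -2 - 4*0 = -2 + 0 = -2)
D(-3, 10) + 76*(A + 1)² = (1 + 10 - 3) + 76*(-2 + 1)² = 8 + 76*(-1)² = 8 + 76*1 = 8 + 76 = 84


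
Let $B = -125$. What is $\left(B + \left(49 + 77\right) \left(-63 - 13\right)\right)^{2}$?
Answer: $94109401$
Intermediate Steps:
$\left(B + \left(49 + 77\right) \left(-63 - 13\right)\right)^{2} = \left(-125 + \left(49 + 77\right) \left(-63 - 13\right)\right)^{2} = \left(-125 + 126 \left(-76\right)\right)^{2} = \left(-125 - 9576\right)^{2} = \left(-9701\right)^{2} = 94109401$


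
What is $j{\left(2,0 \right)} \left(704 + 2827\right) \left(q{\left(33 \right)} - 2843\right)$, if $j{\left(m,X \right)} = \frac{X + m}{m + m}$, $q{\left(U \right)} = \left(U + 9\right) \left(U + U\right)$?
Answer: $- \frac{250701}{2} \approx -1.2535 \cdot 10^{5}$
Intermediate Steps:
$q{\left(U \right)} = 2 U \left(9 + U\right)$ ($q{\left(U \right)} = \left(9 + U\right) 2 U = 2 U \left(9 + U\right)$)
$j{\left(m,X \right)} = \frac{X + m}{2 m}$
$j{\left(2,0 \right)} \left(704 + 2827\right) \left(q{\left(33 \right)} - 2843\right) = \frac{0 + 2}{2 \cdot 2} \left(704 + 2827\right) \left(2 \cdot 33 \left(9 + 33\right) - 2843\right) = \frac{1}{2} \cdot \frac{1}{2} \cdot 2 \cdot 3531 \left(2 \cdot 33 \cdot 42 - 2843\right) = \frac{3531 \left(2772 - 2843\right)}{2} = \frac{3531 \left(-71\right)}{2} = \frac{1}{2} \left(-250701\right) = - \frac{250701}{2}$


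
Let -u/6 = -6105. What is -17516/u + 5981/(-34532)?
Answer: -411973271/632453580 ≈ -0.65139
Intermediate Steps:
u = 36630 (u = -6*(-6105) = 36630)
-17516/u + 5981/(-34532) = -17516/36630 + 5981/(-34532) = -17516*1/36630 + 5981*(-1/34532) = -8758/18315 - 5981/34532 = -411973271/632453580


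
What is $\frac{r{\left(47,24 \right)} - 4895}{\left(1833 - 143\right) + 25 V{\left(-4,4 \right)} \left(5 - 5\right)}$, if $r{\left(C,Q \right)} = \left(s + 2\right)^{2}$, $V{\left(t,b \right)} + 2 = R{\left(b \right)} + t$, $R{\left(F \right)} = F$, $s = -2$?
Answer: $- \frac{979}{338} \approx -2.8965$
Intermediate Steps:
$V{\left(t,b \right)} = -2 + b + t$ ($V{\left(t,b \right)} = -2 + \left(b + t\right) = -2 + b + t$)
$r{\left(C,Q \right)} = 0$ ($r{\left(C,Q \right)} = \left(-2 + 2\right)^{2} = 0^{2} = 0$)
$\frac{r{\left(47,24 \right)} - 4895}{\left(1833 - 143\right) + 25 V{\left(-4,4 \right)} \left(5 - 5\right)} = \frac{0 - 4895}{\left(1833 - 143\right) + 25 \left(-2 + 4 - 4\right) \left(5 - 5\right)} = - \frac{4895}{\left(1833 - 143\right) + 25 \left(\left(-2\right) 0\right)} = - \frac{4895}{1690 + 25 \cdot 0} = - \frac{4895}{1690 + 0} = - \frac{4895}{1690} = \left(-4895\right) \frac{1}{1690} = - \frac{979}{338}$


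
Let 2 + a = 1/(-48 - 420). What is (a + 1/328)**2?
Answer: 5885498089/1472717376 ≈ 3.9964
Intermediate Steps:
a = -937/468 (a = -2 + 1/(-48 - 420) = -2 + 1/(-468) = -2 - 1/468 = -937/468 ≈ -2.0021)
(a + 1/328)**2 = (-937/468 + 1/328)**2 = (-76717/38376)**2 = 5885498089/1472717376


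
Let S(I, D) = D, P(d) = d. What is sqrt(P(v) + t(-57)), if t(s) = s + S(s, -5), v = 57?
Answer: I*sqrt(5) ≈ 2.2361*I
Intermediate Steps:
t(s) = -5 + s (t(s) = s - 5 = -5 + s)
sqrt(P(v) + t(-57)) = sqrt(57 + (-5 - 57)) = sqrt(57 - 62) = sqrt(-5) = I*sqrt(5)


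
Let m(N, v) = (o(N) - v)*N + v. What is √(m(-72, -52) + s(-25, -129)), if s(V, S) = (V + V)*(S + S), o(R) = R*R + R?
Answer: 4*I*√22435 ≈ 599.13*I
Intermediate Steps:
o(R) = R + R² (o(R) = R² + R = R + R²)
m(N, v) = v + N*(-v + N*(1 + N)) (m(N, v) = (N*(1 + N) - v)*N + v = (-v + N*(1 + N))*N + v = N*(-v + N*(1 + N)) + v = v + N*(-v + N*(1 + N)))
s(V, S) = 4*S*V (s(V, S) = (2*V)*(2*S) = 4*S*V)
√(m(-72, -52) + s(-25, -129)) = √((-52 + (-72)²*(1 - 72) - 1*(-72)*(-52)) + 4*(-129)*(-25)) = √((-52 + 5184*(-71) - 3744) + 12900) = √((-52 - 368064 - 3744) + 12900) = √(-371860 + 12900) = √(-358960) = 4*I*√22435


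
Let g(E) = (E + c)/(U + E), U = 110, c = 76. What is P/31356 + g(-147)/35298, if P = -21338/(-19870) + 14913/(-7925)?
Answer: 256141046572/8956475044922925 ≈ 2.8598e-5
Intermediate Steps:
g(E) = (76 + E)/(110 + E) (g(E) = (E + 76)/(110 + E) = (76 + E)/(110 + E))
P = -12721766/15746975 (P = -21338*(-1/19870) + 14913*(-1/7925) = 10669/9935 - 14913/7925 = -12721766/15746975 ≈ -0.80789)
P/31356 + g(-147)/35298 = -12721766/15746975/31356 + ((76 - 147)/(110 - 147))/35298 = -12721766/15746975*1/31356 + (-71/(-37))*(1/35298) = -6360883/246881074050 - 1/37*(-71)*(1/35298) = -6360883/246881074050 + (71/37)*(1/35298) = -6360883/246881074050 + 71/1306026 = 256141046572/8956475044922925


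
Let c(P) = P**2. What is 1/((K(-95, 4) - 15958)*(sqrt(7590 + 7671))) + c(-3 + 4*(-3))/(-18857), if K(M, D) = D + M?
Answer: -225/18857 - sqrt(15261)/244923789 ≈ -0.011932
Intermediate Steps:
1/((K(-95, 4) - 15958)*(sqrt(7590 + 7671))) + c(-3 + 4*(-3))/(-18857) = 1/(((4 - 95) - 15958)*(sqrt(7590 + 7671))) + (-3 + 4*(-3))**2/(-18857) = 1/((-91 - 15958)*(sqrt(15261))) + (-3 - 12)**2*(-1/18857) = (sqrt(15261)/15261)/(-16049) + (-15)**2*(-1/18857) = -sqrt(15261)/244923789 + 225*(-1/18857) = -sqrt(15261)/244923789 - 225/18857 = -225/18857 - sqrt(15261)/244923789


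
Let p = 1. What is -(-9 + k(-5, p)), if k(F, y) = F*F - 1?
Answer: -15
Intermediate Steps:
k(F, y) = -1 + F² (k(F, y) = F² - 1 = -1 + F²)
-(-9 + k(-5, p)) = -(-9 + (-1 + (-5)²)) = -(-9 + (-1 + 25)) = -(-9 + 24) = -1*15 = -15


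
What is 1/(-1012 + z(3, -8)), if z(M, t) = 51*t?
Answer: -1/1420 ≈ -0.00070423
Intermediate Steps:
1/(-1012 + z(3, -8)) = 1/(-1012 + 51*(-8)) = 1/(-1012 - 408) = 1/(-1420) = -1/1420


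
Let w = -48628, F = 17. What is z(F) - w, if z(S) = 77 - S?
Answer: 48688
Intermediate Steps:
z(F) - w = (77 - 1*17) - 1*(-48628) = (77 - 17) + 48628 = 60 + 48628 = 48688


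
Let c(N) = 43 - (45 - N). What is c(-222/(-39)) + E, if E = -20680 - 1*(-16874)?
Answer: -49430/13 ≈ -3802.3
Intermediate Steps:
E = -3806 (E = -20680 + 16874 = -3806)
c(N) = -2 + N (c(N) = 43 + (-45 + N) = -2 + N)
c(-222/(-39)) + E = (-2 - 222/(-39)) - 3806 = (-2 - 222*(-1/39)) - 3806 = (-2 + 74/13) - 3806 = 48/13 - 3806 = -49430/13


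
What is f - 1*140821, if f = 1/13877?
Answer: -1954173016/13877 ≈ -1.4082e+5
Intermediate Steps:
f = 1/13877 ≈ 7.2062e-5
f - 1*140821 = 1/13877 - 1*140821 = 1/13877 - 140821 = -1954173016/13877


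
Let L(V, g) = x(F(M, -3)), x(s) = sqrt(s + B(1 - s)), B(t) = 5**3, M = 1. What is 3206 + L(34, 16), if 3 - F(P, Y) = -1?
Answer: 3206 + sqrt(129) ≈ 3217.4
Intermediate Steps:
F(P, Y) = 4 (F(P, Y) = 3 - 1*(-1) = 3 + 1 = 4)
B(t) = 125
x(s) = sqrt(125 + s) (x(s) = sqrt(s + 125) = sqrt(125 + s))
L(V, g) = sqrt(129) (L(V, g) = sqrt(125 + 4) = sqrt(129))
3206 + L(34, 16) = 3206 + sqrt(129)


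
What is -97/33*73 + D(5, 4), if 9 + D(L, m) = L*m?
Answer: -6718/33 ≈ -203.58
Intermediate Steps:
D(L, m) = -9 + L*m
-97/33*73 + D(5, 4) = -97/33*73 + (-9 + 5*4) = -97*1/33*73 + (-9 + 20) = -97/33*73 + 11 = -7081/33 + 11 = -6718/33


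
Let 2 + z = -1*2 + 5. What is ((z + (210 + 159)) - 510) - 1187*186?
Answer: -220922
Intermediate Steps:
z = 1 (z = -2 + (-1*2 + 5) = -2 + (-2 + 5) = -2 + 3 = 1)
((z + (210 + 159)) - 510) - 1187*186 = ((1 + (210 + 159)) - 510) - 1187*186 = ((1 + 369) - 510) - 220782 = (370 - 510) - 220782 = -140 - 220782 = -220922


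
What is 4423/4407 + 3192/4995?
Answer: 4017781/2445885 ≈ 1.6427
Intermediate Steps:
4423/4407 + 3192/4995 = 4423*(1/4407) + 3192*(1/4995) = 4423/4407 + 1064/1665 = 4017781/2445885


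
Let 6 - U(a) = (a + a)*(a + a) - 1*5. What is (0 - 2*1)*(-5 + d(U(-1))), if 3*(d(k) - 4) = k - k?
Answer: 2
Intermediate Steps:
U(a) = 11 - 4*a² (U(a) = 6 - ((a + a)*(a + a) - 1*5) = 6 - ((2*a)*(2*a) - 5) = 6 - (4*a² - 5) = 6 - (-5 + 4*a²) = 6 + (5 - 4*a²) = 11 - 4*a²)
d(k) = 4 (d(k) = 4 + (k - k)/3 = 4 + (⅓)*0 = 4 + 0 = 4)
(0 - 2*1)*(-5 + d(U(-1))) = (0 - 2*1)*(-5 + 4) = (0 - 2)*(-1) = -2*(-1) = 2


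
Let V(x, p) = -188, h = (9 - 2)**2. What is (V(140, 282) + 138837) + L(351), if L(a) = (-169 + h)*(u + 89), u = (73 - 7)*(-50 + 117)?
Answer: -402671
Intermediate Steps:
u = 4422 (u = 66*67 = 4422)
h = 49 (h = 7**2 = 49)
L(a) = -541320 (L(a) = (-169 + 49)*(4422 + 89) = -120*4511 = -541320)
(V(140, 282) + 138837) + L(351) = (-188 + 138837) - 541320 = 138649 - 541320 = -402671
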